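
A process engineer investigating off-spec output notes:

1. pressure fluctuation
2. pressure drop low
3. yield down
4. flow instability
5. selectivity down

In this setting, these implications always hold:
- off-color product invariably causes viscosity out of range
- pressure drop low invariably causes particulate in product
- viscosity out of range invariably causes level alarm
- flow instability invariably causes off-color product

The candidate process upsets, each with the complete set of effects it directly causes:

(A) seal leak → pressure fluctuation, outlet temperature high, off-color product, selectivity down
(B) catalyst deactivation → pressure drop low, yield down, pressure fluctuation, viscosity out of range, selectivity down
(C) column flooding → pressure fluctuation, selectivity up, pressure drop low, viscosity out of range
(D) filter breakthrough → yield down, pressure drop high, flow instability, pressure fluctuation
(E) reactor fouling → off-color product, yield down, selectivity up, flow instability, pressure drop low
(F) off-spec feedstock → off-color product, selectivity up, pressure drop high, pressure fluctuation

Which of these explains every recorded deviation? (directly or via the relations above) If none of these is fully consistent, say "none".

Testing each hypothesis:
(A) seal leak — does not account for pressure drop low, yield down, flow instability
(B) catalyst deactivation — pressure fluctuation ✓; pressure drop low ✓; yield down ✓; flow instability ✗; selectivity down ✓
(C) column flooding — fails on yield down, flow instability, selectivity down (predicts selectivity up, not selectivity down)
(D) filter breakthrough — pressure fluctuation ✓; pressure drop low ✗; yield down ✓; flow instability ✓; selectivity down ✗
(E) reactor fouling — fails on pressure fluctuation, selectivity down (predicts selectivity up, not selectivity down)
(F) off-spec feedstock — pressure fluctuation ✓; pressure drop low ✗; yield down ✗; flow instability ✗; selectivity down ✗
No candidate is consistent with all observations.

none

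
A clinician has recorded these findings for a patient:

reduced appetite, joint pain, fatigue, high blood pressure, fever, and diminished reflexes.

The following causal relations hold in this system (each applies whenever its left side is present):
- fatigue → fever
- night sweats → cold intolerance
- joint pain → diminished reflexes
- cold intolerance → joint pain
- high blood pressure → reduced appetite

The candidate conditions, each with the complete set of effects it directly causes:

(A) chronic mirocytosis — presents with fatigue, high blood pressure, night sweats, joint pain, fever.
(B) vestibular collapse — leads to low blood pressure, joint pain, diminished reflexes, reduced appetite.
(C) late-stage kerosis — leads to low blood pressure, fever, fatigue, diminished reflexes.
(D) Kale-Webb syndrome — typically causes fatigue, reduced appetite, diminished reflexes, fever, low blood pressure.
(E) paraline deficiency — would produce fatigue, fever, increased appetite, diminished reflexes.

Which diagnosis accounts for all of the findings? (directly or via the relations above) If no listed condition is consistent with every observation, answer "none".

A

Testing each hypothesis:
(A) chronic mirocytosis — reduced appetite match (through high blood pressure → reduced appetite); joint pain match; fatigue match; high blood pressure match; fever match; diminished reflexes match (through joint pain → diminished reflexes)
(B) vestibular collapse — reduced appetite match; joint pain match; fatigue miss; high blood pressure miss; fever miss; diminished reflexes match
(C) late-stage kerosis — reduced appetite miss; joint pain miss; fatigue match; high blood pressure miss; fever match; diminished reflexes match
(D) Kale-Webb syndrome — fails on joint pain, high blood pressure (predicts low blood pressure, not high blood pressure)
(E) paraline deficiency — reduced appetite miss; joint pain miss; fatigue match; high blood pressure miss; fever match; diminished reflexes match
Only (A) is consistent with every observation.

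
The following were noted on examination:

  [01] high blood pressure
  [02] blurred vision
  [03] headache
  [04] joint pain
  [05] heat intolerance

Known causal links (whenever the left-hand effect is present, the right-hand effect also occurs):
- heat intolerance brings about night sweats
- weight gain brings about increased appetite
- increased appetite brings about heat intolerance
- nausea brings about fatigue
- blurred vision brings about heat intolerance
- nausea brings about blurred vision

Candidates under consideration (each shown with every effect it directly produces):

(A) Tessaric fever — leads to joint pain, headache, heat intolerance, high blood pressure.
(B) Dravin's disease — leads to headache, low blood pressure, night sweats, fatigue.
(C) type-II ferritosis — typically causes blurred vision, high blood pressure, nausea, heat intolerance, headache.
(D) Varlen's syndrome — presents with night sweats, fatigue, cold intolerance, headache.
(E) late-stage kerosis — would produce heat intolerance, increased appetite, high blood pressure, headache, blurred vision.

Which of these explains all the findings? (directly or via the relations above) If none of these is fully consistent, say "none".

Checking each candidate against the observations:
(A) Tessaric fever — high blood pressure yes; blurred vision NO; headache yes; joint pain yes; heat intolerance yes
(B) Dravin's disease — high blood pressure NO; blurred vision NO; headache yes; joint pain NO; heat intolerance NO
(C) type-II ferritosis — high blood pressure yes; blurred vision yes; headache yes; joint pain NO; heat intolerance yes
(D) Varlen's syndrome — high blood pressure NO; blurred vision NO; headache yes; joint pain NO; heat intolerance NO
(E) late-stage kerosis — high blood pressure yes; blurred vision yes; headache yes; joint pain NO; heat intolerance yes
Every candidate fails on at least one observation.

none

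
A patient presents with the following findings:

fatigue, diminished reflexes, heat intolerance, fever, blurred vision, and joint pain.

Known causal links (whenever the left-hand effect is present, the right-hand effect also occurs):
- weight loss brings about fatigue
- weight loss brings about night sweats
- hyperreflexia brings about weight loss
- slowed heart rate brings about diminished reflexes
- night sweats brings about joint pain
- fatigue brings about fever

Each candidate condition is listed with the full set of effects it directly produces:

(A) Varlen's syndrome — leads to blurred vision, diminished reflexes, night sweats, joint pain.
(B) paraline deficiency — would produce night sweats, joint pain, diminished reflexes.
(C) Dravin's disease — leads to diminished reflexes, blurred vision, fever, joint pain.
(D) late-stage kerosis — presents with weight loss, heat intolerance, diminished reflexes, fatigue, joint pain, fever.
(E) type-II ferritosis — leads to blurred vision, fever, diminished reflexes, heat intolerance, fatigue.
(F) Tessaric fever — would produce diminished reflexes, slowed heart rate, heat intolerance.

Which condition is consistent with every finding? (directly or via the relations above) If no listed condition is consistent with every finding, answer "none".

none

Per-candidate check:
(A) Varlen's syndrome — fatigue ✗; diminished reflexes ✓; heat intolerance ✗; fever ✗; blurred vision ✓; joint pain ✓
(B) paraline deficiency — does not account for fatigue, heat intolerance, fever, blurred vision
(C) Dravin's disease — fatigue ✗; diminished reflexes ✓; heat intolerance ✗; fever ✓; blurred vision ✓; joint pain ✓
(D) late-stage kerosis — fatigue ✓; diminished reflexes ✓; heat intolerance ✓; fever ✓; blurred vision ✗; joint pain ✓
(E) type-II ferritosis — fatigue ✓; diminished reflexes ✓; heat intolerance ✓; fever ✓; blurred vision ✓; joint pain ✗
(F) Tessaric fever — does not account for fatigue, fever, blurred vision, joint pain
Every candidate fails on at least one observation.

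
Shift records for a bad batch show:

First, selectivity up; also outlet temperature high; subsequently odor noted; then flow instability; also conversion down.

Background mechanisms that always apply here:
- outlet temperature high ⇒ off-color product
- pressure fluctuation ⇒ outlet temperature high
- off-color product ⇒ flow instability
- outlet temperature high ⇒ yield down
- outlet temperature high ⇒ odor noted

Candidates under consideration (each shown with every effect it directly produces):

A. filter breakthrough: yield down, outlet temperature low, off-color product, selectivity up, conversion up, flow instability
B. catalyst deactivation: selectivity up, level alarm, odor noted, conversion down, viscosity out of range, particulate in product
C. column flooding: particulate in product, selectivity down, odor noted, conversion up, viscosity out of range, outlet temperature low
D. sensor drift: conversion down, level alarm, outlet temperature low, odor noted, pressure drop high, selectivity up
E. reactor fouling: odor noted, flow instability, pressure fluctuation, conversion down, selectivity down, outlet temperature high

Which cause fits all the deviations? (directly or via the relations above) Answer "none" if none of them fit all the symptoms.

none

Testing each hypothesis:
(A) filter breakthrough — fails on outlet temperature high, odor noted, conversion down (predicts outlet temperature low, not outlet temperature high; predicts conversion up, not conversion down)
(B) catalyst deactivation — selectivity up ✓; outlet temperature high ✗; odor noted ✓; flow instability ✗; conversion down ✓
(C) column flooding — fails on selectivity up, outlet temperature high, flow instability, conversion down (predicts selectivity down, not selectivity up; predicts outlet temperature low, not outlet temperature high; predicts conversion up, not conversion down)
(D) sensor drift — fails on outlet temperature high, flow instability (predicts outlet temperature low, not outlet temperature high)
(E) reactor fouling — fails on selectivity up (predicts selectivity down, not selectivity up)
None of the listed candidates fits everything.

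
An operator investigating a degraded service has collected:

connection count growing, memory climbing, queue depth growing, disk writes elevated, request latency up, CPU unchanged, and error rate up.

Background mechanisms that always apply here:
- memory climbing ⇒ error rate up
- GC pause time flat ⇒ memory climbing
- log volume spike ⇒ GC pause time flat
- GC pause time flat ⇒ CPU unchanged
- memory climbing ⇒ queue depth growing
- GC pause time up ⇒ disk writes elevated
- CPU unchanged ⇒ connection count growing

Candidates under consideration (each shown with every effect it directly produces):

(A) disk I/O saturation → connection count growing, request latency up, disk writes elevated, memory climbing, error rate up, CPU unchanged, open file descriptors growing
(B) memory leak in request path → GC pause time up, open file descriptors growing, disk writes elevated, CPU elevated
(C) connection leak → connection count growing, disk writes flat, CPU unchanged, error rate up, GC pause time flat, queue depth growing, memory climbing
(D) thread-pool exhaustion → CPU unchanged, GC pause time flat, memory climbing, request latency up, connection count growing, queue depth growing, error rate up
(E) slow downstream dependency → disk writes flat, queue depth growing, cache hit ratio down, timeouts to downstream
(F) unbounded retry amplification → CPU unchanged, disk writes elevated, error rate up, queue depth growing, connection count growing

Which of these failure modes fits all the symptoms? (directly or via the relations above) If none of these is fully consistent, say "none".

Per-candidate check:
(A) disk I/O saturation — accounts for every observation (queue depth growing through memory climbing → queue depth growing)
(B) memory leak in request path — fails on connection count growing, memory climbing, queue depth growing, request latency up, CPU unchanged, error rate up (predicts CPU elevated, not CPU unchanged)
(C) connection leak — connection count growing +; memory climbing +; queue depth growing +; disk writes elevated -; request latency up -; CPU unchanged +; error rate up +
(D) thread-pool exhaustion — does not account for disk writes elevated
(E) slow downstream dependency — connection count growing -; memory climbing -; queue depth growing +; disk writes elevated -; request latency up -; CPU unchanged -; error rate up -
(F) unbounded retry amplification — does not account for memory climbing, request latency up
Only (A) is consistent with every observation.

A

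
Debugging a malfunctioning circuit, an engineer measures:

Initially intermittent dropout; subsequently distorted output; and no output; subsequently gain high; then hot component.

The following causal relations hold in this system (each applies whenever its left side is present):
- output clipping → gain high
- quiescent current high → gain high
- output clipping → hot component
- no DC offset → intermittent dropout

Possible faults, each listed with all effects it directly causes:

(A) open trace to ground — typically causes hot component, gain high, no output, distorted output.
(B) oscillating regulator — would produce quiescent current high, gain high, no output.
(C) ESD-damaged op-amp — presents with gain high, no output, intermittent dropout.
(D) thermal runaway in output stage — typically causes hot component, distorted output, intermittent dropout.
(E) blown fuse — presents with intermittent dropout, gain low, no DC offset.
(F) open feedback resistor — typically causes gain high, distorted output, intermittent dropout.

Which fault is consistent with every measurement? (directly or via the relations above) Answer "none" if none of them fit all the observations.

none

Per-candidate check:
(A) open trace to ground — does not account for intermittent dropout
(B) oscillating regulator — intermittent dropout ✗; distorted output ✗; no output ✓; gain high ✓; hot component ✗
(C) ESD-damaged op-amp — intermittent dropout ✓; distorted output ✗; no output ✓; gain high ✓; hot component ✗
(D) thermal runaway in output stage — does not account for no output, gain high
(E) blown fuse — fails on distorted output, no output, gain high, hot component (predicts gain low, not gain high)
(F) open feedback resistor — does not account for no output, hot component
Every candidate fails on at least one observation.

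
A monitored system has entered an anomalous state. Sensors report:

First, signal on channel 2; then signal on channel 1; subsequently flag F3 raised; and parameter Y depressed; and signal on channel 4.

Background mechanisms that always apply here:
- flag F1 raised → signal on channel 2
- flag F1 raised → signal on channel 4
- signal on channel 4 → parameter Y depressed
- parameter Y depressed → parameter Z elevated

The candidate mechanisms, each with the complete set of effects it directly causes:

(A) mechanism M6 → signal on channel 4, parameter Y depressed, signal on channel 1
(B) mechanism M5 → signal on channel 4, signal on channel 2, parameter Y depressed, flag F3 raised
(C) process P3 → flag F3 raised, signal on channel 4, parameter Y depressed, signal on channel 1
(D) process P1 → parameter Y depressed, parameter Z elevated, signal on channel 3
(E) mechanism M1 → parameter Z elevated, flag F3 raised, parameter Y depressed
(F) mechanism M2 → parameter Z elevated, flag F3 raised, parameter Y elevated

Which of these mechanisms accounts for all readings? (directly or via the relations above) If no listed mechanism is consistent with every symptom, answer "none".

none

Testing each hypothesis:
(A) mechanism M6 — does not account for signal on channel 2, flag F3 raised
(B) mechanism M5 — signal on channel 2 yes; signal on channel 1 NO; flag F3 raised yes; parameter Y depressed yes; signal on channel 4 yes
(C) process P3 — does not account for signal on channel 2
(D) process P1 — signal on channel 2 NO; signal on channel 1 NO; flag F3 raised NO; parameter Y depressed yes; signal on channel 4 NO
(E) mechanism M1 — signal on channel 2 NO; signal on channel 1 NO; flag F3 raised yes; parameter Y depressed yes; signal on channel 4 NO
(F) mechanism M2 — fails on signal on channel 2, signal on channel 1, parameter Y depressed, signal on channel 4 (predicts parameter Y elevated, not parameter Y depressed)
No candidate is consistent with all observations.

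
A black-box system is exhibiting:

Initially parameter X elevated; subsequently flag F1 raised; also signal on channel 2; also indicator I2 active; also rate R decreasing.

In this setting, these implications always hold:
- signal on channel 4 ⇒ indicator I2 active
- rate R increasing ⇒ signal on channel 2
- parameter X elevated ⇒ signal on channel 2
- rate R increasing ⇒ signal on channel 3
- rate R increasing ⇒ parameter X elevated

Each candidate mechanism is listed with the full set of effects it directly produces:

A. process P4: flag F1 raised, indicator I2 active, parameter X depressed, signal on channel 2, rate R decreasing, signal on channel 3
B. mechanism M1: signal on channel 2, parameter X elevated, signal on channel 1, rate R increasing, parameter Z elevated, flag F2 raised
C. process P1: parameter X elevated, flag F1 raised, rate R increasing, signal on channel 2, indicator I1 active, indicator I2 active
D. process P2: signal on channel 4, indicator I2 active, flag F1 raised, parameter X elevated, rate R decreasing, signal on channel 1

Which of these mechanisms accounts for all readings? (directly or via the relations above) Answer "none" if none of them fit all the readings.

For each candidate, compare predicted effects to what was observed:
(A) process P4 — fails on parameter X elevated (predicts parameter X depressed, not parameter X elevated)
(B) mechanism M1 — parameter X elevated ✓; flag F1 raised ✗; signal on channel 2 ✓; indicator I2 active ✗; rate R decreasing ✗
(C) process P1 — parameter X elevated ✓; flag F1 raised ✓; signal on channel 2 ✓; indicator I2 active ✓; rate R decreasing ✗
(D) process P2 — accounts for every observation (signal on channel 2 via parameter X elevated → signal on channel 2)
Only (D) is consistent with every observation.

D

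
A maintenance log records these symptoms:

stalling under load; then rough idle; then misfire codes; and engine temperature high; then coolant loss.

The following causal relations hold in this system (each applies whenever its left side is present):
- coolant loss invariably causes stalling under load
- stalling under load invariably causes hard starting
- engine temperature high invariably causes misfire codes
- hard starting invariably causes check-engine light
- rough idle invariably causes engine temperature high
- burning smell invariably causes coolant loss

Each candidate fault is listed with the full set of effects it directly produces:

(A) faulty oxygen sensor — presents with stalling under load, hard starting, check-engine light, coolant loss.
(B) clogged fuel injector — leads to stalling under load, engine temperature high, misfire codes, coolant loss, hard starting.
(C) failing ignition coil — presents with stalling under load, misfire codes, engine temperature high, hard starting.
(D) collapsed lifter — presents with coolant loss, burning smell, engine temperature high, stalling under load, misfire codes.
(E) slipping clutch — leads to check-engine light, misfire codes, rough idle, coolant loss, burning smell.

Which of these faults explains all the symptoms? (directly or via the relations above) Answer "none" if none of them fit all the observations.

E

Checking each candidate against the observations:
(A) faulty oxygen sensor — does not account for rough idle, misfire codes, engine temperature high
(B) clogged fuel injector — does not account for rough idle
(C) failing ignition coil — does not account for rough idle, coolant loss
(D) collapsed lifter — does not account for rough idle
(E) slipping clutch — accounts for every observation (stalling under load through coolant loss → stalling under load)
(E) alone accounts for all the evidence.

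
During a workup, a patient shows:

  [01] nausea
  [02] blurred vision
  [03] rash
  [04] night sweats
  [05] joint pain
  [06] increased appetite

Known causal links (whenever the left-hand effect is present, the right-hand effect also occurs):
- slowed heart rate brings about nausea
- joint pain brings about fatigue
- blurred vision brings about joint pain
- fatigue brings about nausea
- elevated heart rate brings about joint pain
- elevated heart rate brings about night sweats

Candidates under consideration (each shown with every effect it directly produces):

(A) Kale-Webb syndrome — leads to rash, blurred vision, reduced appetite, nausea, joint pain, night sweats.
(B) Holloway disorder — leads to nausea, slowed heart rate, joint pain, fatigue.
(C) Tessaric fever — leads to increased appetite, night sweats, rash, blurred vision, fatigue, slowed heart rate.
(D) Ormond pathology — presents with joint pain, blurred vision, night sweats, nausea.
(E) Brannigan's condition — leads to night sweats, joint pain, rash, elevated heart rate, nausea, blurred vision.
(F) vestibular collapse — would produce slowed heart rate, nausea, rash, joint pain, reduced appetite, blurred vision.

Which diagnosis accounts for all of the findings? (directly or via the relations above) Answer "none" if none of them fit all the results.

Per-candidate check:
(A) Kale-Webb syndrome — nausea yes; blurred vision yes; rash yes; night sweats yes; joint pain yes; increased appetite NO
(B) Holloway disorder — nausea yes; blurred vision NO; rash NO; night sweats NO; joint pain yes; increased appetite NO
(C) Tessaric fever — nausea yes (by slowed heart rate → nausea); blurred vision yes; rash yes; night sweats yes; joint pain yes (by blurred vision → joint pain); increased appetite yes
(D) Ormond pathology — does not account for rash, increased appetite
(E) Brannigan's condition — does not account for increased appetite
(F) vestibular collapse — fails on night sweats, increased appetite (predicts reduced appetite, not increased appetite)
Only (C) is consistent with every observation.

C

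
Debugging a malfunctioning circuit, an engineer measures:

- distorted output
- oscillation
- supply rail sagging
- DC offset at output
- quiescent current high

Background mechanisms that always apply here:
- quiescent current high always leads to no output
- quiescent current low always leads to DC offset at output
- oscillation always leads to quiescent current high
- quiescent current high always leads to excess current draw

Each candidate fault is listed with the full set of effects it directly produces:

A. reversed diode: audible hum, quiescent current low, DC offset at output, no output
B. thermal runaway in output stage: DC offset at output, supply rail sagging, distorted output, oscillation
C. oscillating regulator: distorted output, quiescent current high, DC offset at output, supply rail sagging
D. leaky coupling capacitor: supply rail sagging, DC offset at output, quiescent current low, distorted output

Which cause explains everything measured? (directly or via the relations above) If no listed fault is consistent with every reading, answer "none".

Testing each hypothesis:
(A) reversed diode — distorted output miss; oscillation miss; supply rail sagging miss; DC offset at output match; quiescent current high miss
(B) thermal runaway in output stage — accounts for every observation (quiescent current high by oscillation → quiescent current high)
(C) oscillating regulator — distorted output match; oscillation miss; supply rail sagging match; DC offset at output match; quiescent current high match
(D) leaky coupling capacitor — distorted output match; oscillation miss; supply rail sagging match; DC offset at output match; quiescent current high miss
(B) alone accounts for all the evidence.

B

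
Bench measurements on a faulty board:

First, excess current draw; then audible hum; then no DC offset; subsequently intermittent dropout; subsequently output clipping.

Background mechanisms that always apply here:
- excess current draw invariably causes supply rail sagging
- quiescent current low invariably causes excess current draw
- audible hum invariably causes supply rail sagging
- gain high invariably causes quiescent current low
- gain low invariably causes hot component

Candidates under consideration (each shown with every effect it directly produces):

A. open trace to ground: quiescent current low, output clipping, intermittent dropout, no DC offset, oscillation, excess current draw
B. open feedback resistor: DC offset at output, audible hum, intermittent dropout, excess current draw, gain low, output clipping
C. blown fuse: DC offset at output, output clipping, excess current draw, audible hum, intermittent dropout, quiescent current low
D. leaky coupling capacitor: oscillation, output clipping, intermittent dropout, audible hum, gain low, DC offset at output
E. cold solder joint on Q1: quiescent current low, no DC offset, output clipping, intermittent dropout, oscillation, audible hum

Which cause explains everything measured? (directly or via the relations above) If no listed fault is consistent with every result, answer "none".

E

Per-candidate check:
(A) open trace to ground — excess current draw yes; audible hum NO; no DC offset yes; intermittent dropout yes; output clipping yes
(B) open feedback resistor — excess current draw yes; audible hum yes; no DC offset NO; intermittent dropout yes; output clipping yes
(C) blown fuse — excess current draw yes; audible hum yes; no DC offset NO; intermittent dropout yes; output clipping yes
(D) leaky coupling capacitor — fails on excess current draw, no DC offset (predicts DC offset at output, not no DC offset)
(E) cold solder joint on Q1 — excess current draw yes (by quiescent current low → excess current draw); audible hum yes; no DC offset yes; intermittent dropout yes; output clipping yes
(E) alone accounts for all the evidence.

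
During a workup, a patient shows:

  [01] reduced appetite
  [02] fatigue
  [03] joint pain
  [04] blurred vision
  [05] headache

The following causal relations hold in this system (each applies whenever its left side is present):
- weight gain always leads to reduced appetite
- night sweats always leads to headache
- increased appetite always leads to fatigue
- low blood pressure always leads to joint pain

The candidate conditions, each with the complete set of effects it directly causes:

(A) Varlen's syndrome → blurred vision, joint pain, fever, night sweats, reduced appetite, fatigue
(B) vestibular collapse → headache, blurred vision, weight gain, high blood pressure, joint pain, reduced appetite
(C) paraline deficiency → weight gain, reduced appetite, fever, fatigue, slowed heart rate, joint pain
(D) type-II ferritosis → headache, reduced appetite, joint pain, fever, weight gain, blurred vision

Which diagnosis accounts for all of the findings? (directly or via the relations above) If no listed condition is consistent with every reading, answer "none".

A

For each candidate, compare predicted effects to what was observed:
(A) Varlen's syndrome — reduced appetite match; fatigue match; joint pain match; blurred vision match; headache match (via night sweats → headache)
(B) vestibular collapse — does not account for fatigue
(C) paraline deficiency — reduced appetite match; fatigue match; joint pain match; blurred vision miss; headache miss
(D) type-II ferritosis — does not account for fatigue
(A) alone accounts for all the evidence.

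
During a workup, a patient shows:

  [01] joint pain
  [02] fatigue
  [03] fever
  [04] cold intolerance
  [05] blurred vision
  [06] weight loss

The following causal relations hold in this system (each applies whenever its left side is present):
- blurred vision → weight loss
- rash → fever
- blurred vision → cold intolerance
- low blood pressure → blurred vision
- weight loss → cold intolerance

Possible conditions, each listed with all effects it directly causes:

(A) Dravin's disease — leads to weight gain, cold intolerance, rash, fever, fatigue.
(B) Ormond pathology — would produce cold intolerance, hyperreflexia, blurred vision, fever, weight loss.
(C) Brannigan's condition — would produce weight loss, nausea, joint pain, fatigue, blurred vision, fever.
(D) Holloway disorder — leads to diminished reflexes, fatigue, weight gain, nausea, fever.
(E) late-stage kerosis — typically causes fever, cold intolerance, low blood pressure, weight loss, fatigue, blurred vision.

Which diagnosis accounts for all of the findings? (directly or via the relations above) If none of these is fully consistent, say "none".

Per-candidate check:
(A) Dravin's disease — fails on joint pain, blurred vision, weight loss (predicts weight gain, not weight loss)
(B) Ormond pathology — does not account for joint pain, fatigue
(C) Brannigan's condition — joint pain +; fatigue +; fever +; cold intolerance + (through blurred vision → cold intolerance); blurred vision +; weight loss +
(D) Holloway disorder — joint pain -; fatigue +; fever +; cold intolerance -; blurred vision -; weight loss -
(E) late-stage kerosis — joint pain -; fatigue +; fever +; cold intolerance +; blurred vision +; weight loss +
(C) is the only candidate with no mismatches.

C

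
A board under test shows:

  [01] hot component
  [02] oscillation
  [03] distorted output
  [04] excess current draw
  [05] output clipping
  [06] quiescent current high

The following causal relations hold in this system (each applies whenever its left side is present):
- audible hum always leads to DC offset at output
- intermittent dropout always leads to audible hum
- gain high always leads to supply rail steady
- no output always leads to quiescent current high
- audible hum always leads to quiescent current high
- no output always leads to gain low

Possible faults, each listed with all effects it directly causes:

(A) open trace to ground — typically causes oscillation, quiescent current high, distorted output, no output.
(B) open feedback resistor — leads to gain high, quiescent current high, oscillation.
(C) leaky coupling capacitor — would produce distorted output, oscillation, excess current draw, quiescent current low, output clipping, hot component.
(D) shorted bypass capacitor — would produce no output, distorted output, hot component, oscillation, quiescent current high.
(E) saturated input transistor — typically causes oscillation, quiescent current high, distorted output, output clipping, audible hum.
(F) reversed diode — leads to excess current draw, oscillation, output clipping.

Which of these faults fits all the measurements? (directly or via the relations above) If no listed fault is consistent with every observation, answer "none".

none

Per-candidate check:
(A) open trace to ground — does not account for hot component, excess current draw, output clipping
(B) open feedback resistor — hot component -; oscillation +; distorted output -; excess current draw -; output clipping -; quiescent current high +
(C) leaky coupling capacitor — fails on quiescent current high (predicts quiescent current low, not quiescent current high)
(D) shorted bypass capacitor — hot component +; oscillation +; distorted output +; excess current draw -; output clipping -; quiescent current high +
(E) saturated input transistor — hot component -; oscillation +; distorted output +; excess current draw -; output clipping +; quiescent current high +
(F) reversed diode — hot component -; oscillation +; distorted output -; excess current draw +; output clipping +; quiescent current high -
Every candidate fails on at least one observation.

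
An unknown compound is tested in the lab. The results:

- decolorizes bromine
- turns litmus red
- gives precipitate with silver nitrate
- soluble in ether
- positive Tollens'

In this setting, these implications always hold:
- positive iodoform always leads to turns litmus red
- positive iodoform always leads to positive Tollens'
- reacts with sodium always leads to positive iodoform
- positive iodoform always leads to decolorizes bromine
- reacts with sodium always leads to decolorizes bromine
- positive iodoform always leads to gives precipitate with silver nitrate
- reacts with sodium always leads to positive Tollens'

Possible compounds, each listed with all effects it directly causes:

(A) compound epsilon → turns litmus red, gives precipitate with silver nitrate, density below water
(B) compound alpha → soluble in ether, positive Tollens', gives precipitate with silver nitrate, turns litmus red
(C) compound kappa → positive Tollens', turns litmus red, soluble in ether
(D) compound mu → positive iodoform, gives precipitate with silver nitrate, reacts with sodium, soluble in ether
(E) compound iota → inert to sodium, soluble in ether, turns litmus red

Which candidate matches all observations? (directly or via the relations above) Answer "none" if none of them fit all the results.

For each candidate, compare predicted effects to what was observed:
(A) compound epsilon — does not account for decolorizes bromine, soluble in ether, positive Tollens'
(B) compound alpha — decolorizes bromine -; turns litmus red +; gives precipitate with silver nitrate +; soluble in ether +; positive Tollens' +
(C) compound kappa — does not account for decolorizes bromine, gives precipitate with silver nitrate
(D) compound mu — accounts for every observation (decolorizes bromine via reacts with sodium → decolorizes bromine)
(E) compound iota — does not account for decolorizes bromine, gives precipitate with silver nitrate, positive Tollens'
(D) alone accounts for all the evidence.

D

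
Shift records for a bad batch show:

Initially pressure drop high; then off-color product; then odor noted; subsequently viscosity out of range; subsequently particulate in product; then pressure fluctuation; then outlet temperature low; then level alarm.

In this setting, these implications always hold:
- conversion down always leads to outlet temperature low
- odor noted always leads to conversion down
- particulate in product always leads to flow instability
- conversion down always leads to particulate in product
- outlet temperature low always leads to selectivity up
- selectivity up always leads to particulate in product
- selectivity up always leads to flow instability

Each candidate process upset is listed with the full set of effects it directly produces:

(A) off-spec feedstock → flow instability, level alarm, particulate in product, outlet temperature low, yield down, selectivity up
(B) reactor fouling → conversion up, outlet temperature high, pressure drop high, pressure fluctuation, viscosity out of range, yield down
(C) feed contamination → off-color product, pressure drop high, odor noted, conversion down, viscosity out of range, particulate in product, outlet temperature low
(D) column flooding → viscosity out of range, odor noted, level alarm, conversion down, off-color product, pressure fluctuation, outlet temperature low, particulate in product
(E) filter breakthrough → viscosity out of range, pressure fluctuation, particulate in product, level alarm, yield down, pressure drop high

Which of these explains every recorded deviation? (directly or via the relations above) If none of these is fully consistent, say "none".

Checking each candidate against the observations:
(A) off-spec feedstock — does not account for pressure drop high, off-color product, odor noted, viscosity out of range, pressure fluctuation
(B) reactor fouling — fails on off-color product, odor noted, particulate in product, outlet temperature low, level alarm (predicts outlet temperature high, not outlet temperature low)
(C) feed contamination — pressure drop high +; off-color product +; odor noted +; viscosity out of range +; particulate in product +; pressure fluctuation -; outlet temperature low +; level alarm -
(D) column flooding — pressure drop high -; off-color product +; odor noted +; viscosity out of range +; particulate in product +; pressure fluctuation +; outlet temperature low +; level alarm +
(E) filter breakthrough — does not account for off-color product, odor noted, outlet temperature low
Every candidate fails on at least one observation.

none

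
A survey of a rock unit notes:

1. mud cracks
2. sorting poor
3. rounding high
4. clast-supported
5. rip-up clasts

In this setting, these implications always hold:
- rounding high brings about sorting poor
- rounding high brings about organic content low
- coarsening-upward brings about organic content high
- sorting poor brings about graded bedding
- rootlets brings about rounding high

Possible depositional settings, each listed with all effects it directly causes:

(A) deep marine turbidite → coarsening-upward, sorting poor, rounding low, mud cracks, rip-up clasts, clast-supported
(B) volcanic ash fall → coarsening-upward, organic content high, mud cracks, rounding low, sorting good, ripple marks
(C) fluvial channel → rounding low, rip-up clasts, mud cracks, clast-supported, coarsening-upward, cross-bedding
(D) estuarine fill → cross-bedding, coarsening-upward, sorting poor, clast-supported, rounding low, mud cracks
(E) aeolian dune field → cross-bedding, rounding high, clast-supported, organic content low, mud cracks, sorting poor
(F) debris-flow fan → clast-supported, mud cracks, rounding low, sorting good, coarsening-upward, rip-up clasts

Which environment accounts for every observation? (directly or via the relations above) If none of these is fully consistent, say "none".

Checking each candidate against the observations:
(A) deep marine turbidite — fails on rounding high (predicts rounding low, not rounding high)
(B) volcanic ash fall — mud cracks match; sorting poor miss; rounding high miss; clast-supported miss; rip-up clasts miss
(C) fluvial channel — fails on sorting poor, rounding high (predicts rounding low, not rounding high)
(D) estuarine fill — fails on rounding high, rip-up clasts (predicts rounding low, not rounding high)
(E) aeolian dune field — mud cracks match; sorting poor match; rounding high match; clast-supported match; rip-up clasts miss
(F) debris-flow fan — fails on sorting poor, rounding high (predicts sorting good, not sorting poor; predicts rounding low, not rounding high)
None of the listed candidates fits everything.

none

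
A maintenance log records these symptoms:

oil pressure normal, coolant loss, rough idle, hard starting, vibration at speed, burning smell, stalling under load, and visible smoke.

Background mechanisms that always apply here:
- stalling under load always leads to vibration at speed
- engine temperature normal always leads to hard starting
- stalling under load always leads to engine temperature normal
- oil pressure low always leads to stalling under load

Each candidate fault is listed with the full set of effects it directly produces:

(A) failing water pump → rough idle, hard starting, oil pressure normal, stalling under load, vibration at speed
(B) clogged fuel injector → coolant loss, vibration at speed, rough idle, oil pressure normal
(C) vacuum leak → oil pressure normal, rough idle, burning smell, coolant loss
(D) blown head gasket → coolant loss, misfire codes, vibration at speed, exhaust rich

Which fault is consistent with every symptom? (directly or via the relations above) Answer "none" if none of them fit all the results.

For each candidate, compare predicted effects to what was observed:
(A) failing water pump — oil pressure normal ✓; coolant loss ✗; rough idle ✓; hard starting ✓; vibration at speed ✓; burning smell ✗; stalling under load ✓; visible smoke ✗
(B) clogged fuel injector — does not account for hard starting, burning smell, stalling under load, visible smoke
(C) vacuum leak — does not account for hard starting, vibration at speed, stalling under load, visible smoke
(D) blown head gasket — does not account for oil pressure normal, rough idle, hard starting, burning smell, stalling under load, visible smoke
Every candidate fails on at least one observation.

none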